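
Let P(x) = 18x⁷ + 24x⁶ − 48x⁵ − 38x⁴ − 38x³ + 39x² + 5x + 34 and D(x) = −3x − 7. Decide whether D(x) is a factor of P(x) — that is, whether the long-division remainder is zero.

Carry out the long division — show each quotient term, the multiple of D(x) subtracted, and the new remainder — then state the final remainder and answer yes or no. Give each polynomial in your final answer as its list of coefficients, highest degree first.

Step 1: lead(18x⁷ + 24x⁶ − 48x⁵ − 38x⁴ − 38x³ + 39x² + 5x + 34) ÷ lead(D) = 18x⁷ ÷ −3x = −6x⁶. Subtract (−6x⁶)·D = 18x⁷ + 42x⁶. Remainder: −18x⁶ − 48x⁵ − 38x⁴ − 38x³ + 39x² + 5x + 34.
Step 2: lead(−18x⁶ − 48x⁵ − 38x⁴ − 38x³ + 39x² + 5x + 34) ÷ lead(D) = −18x⁶ ÷ −3x = 6x⁵. Subtract (6x⁵)·D = −18x⁶ − 42x⁵. Remainder: −6x⁵ − 38x⁴ − 38x³ + 39x² + 5x + 34.
Step 3: lead(−6x⁵ − 38x⁴ − 38x³ + 39x² + 5x + 34) ÷ lead(D) = −6x⁵ ÷ −3x = 2x⁴. Subtract (2x⁴)·D = −6x⁵ − 14x⁴. Remainder: −24x⁴ − 38x³ + 39x² + 5x + 34.
Step 4: lead(−24x⁴ − 38x³ + 39x² + 5x + 34) ÷ lead(D) = −24x⁴ ÷ −3x = 8x³. Subtract (8x³)·D = −24x⁴ − 56x³. Remainder: 18x³ + 39x² + 5x + 34.
Step 5: lead(18x³ + 39x² + 5x + 34) ÷ lead(D) = 18x³ ÷ −3x = −6x². Subtract (−6x²)·D = 18x³ + 42x². Remainder: −3x² + 5x + 34.
Step 6: lead(−3x² + 5x + 34) ÷ lead(D) = −3x² ÷ −3x = x. Subtract (x)·D = −3x² − 7x. Remainder: 12x + 34.
Step 7: lead(12x + 34) ÷ lead(D) = 12x ÷ −3x = −4. Subtract (−4)·D = 12x + 28. Remainder: 6.

R = [6], so D(x) is not a factor of P(x). no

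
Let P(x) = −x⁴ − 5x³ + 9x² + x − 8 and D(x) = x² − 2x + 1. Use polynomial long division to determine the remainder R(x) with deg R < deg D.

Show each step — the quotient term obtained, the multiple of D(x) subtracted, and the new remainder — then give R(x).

Step 1: lead(−x⁴ − 5x³ + 9x² + x − 8) ÷ lead(D) = −x⁴ ÷ x² = −x². Subtract (−x²)·D = −x⁴ + 2x³ − x². Remainder: −7x³ + 10x² + x − 8.
Step 2: lead(−7x³ + 10x² + x − 8) ÷ lead(D) = −7x³ ÷ x² = −7x. Subtract (−7x)·D = −7x³ + 14x² − 7x. Remainder: −4x² + 8x − 8.
Step 3: lead(−4x² + 8x − 8) ÷ lead(D) = −4x² ÷ x² = −4. Subtract (−4)·D = −4x² + 8x − 4. Remainder: −4.

R(x) = −4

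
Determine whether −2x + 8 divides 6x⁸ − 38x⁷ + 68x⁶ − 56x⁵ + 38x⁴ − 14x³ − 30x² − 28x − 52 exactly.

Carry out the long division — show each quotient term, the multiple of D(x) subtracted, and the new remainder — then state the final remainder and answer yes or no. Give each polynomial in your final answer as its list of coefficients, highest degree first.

R = [-4], so D(x) is not a factor of P(x). no

Step 1: lead(6x⁸ − 38x⁷ + 68x⁶ − 56x⁵ + 38x⁴ − 14x³ − 30x² − 28x − 52) ÷ lead(D) = 6x⁸ ÷ −2x = −3x⁷. Subtract (−3x⁷)·D = 6x⁸ − 24x⁷. Remainder: −14x⁷ + 68x⁶ − 56x⁵ + 38x⁴ − 14x³ − 30x² − 28x − 52.
Step 2: lead(−14x⁷ + 68x⁶ − 56x⁵ + 38x⁴ − 14x³ − 30x² − 28x − 52) ÷ lead(D) = −14x⁷ ÷ −2x = 7x⁶. Subtract (7x⁶)·D = −14x⁷ + 56x⁶. Remainder: 12x⁶ − 56x⁵ + 38x⁴ − 14x³ − 30x² − 28x − 52.
Step 3: lead(12x⁶ − 56x⁵ + 38x⁴ − 14x³ − 30x² − 28x − 52) ÷ lead(D) = 12x⁶ ÷ −2x = −6x⁵. Subtract (−6x⁵)·D = 12x⁶ − 48x⁵. Remainder: −8x⁵ + 38x⁴ − 14x³ − 30x² − 28x − 52.
Step 4: lead(−8x⁵ + 38x⁴ − 14x³ − 30x² − 28x − 52) ÷ lead(D) = −8x⁵ ÷ −2x = 4x⁴. Subtract (4x⁴)·D = −8x⁵ + 32x⁴. Remainder: 6x⁴ − 14x³ − 30x² − 28x − 52.
Step 5: lead(6x⁴ − 14x³ − 30x² − 28x − 52) ÷ lead(D) = 6x⁴ ÷ −2x = −3x³. Subtract (−3x³)·D = 6x⁴ − 24x³. Remainder: 10x³ − 30x² − 28x − 52.
Step 6: lead(10x³ − 30x² − 28x − 52) ÷ lead(D) = 10x³ ÷ −2x = −5x². Subtract (−5x²)·D = 10x³ − 40x². Remainder: 10x² − 28x − 52.
Step 7: lead(10x² − 28x − 52) ÷ lead(D) = 10x² ÷ −2x = −5x. Subtract (−5x)·D = 10x² − 40x. Remainder: 12x − 52.
Step 8: lead(12x − 52) ÷ lead(D) = 12x ÷ −2x = −6. Subtract (−6)·D = 12x − 48. Remainder: −4.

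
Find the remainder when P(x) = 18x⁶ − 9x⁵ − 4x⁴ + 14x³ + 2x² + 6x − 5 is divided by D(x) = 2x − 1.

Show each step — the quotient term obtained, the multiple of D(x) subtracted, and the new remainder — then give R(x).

R(x) = 0

Step 1: lead(18x⁶ − 9x⁵ − 4x⁴ + 14x³ + 2x² + 6x − 5) ÷ lead(D) = 18x⁶ ÷ 2x = 9x⁵. Subtract (9x⁵)·D = 18x⁶ − 9x⁵. Remainder: −4x⁴ + 14x³ + 2x² + 6x − 5.
Step 2: lead(−4x⁴ + 14x³ + 2x² + 6x − 5) ÷ lead(D) = −4x⁴ ÷ 2x = −2x³. Subtract (−2x³)·D = −4x⁴ + 2x³. Remainder: 12x³ + 2x² + 6x − 5.
Step 3: lead(12x³ + 2x² + 6x − 5) ÷ lead(D) = 12x³ ÷ 2x = 6x². Subtract (6x²)·D = 12x³ − 6x². Remainder: 8x² + 6x − 5.
Step 4: lead(8x² + 6x − 5) ÷ lead(D) = 8x² ÷ 2x = 4x. Subtract (4x)·D = 8x² − 4x. Remainder: 10x − 5.
Step 5: lead(10x − 5) ÷ lead(D) = 10x ÷ 2x = 5. Subtract (5)·D = 10x − 5. Remainder: 0.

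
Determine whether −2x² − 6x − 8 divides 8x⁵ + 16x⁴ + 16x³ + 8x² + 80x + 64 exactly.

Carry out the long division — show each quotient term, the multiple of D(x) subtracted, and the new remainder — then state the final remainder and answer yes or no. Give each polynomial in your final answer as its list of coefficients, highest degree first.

R = [0], so D(x) is a factor of P(x). yes

Step 1: lead(8x⁵ + 16x⁴ + 16x³ + 8x² + 80x + 64) ÷ lead(D) = 8x⁵ ÷ −2x² = −4x³. Subtract (−4x³)·D = 8x⁵ + 24x⁴ + 32x³. Remainder: −8x⁴ − 16x³ + 8x² + 80x + 64.
Step 2: lead(−8x⁴ − 16x³ + 8x² + 80x + 64) ÷ lead(D) = −8x⁴ ÷ −2x² = 4x². Subtract (4x²)·D = −8x⁴ − 24x³ − 32x². Remainder: 8x³ + 40x² + 80x + 64.
Step 3: lead(8x³ + 40x² + 80x + 64) ÷ lead(D) = 8x³ ÷ −2x² = −4x. Subtract (−4x)·D = 8x³ + 24x² + 32x. Remainder: 16x² + 48x + 64.
Step 4: lead(16x² + 48x + 64) ÷ lead(D) = 16x² ÷ −2x² = −8. Subtract (−8)·D = 16x² + 48x + 64. Remainder: 0.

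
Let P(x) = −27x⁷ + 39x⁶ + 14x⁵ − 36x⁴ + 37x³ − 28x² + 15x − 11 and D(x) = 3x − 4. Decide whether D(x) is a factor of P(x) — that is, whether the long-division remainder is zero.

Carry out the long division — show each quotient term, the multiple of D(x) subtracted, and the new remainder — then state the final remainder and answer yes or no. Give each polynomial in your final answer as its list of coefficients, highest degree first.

R = [9], so D(x) is not a factor of P(x). no

Step 1: lead(−27x⁷ + 39x⁶ + 14x⁵ − 36x⁴ + 37x³ − 28x² + 15x − 11) ÷ lead(D) = −27x⁷ ÷ 3x = −9x⁶. Subtract (−9x⁶)·D = −27x⁷ + 36x⁶. Remainder: 3x⁶ + 14x⁵ − 36x⁴ + 37x³ − 28x² + 15x − 11.
Step 2: lead(3x⁶ + 14x⁵ − 36x⁴ + 37x³ − 28x² + 15x − 11) ÷ lead(D) = 3x⁶ ÷ 3x = x⁵. Subtract (x⁵)·D = 3x⁶ − 4x⁵. Remainder: 18x⁵ − 36x⁴ + 37x³ − 28x² + 15x − 11.
Step 3: lead(18x⁵ − 36x⁴ + 37x³ − 28x² + 15x − 11) ÷ lead(D) = 18x⁵ ÷ 3x = 6x⁴. Subtract (6x⁴)·D = 18x⁵ − 24x⁴. Remainder: −12x⁴ + 37x³ − 28x² + 15x − 11.
Step 4: lead(−12x⁴ + 37x³ − 28x² + 15x − 11) ÷ lead(D) = −12x⁴ ÷ 3x = −4x³. Subtract (−4x³)·D = −12x⁴ + 16x³. Remainder: 21x³ − 28x² + 15x − 11.
Step 5: lead(21x³ − 28x² + 15x − 11) ÷ lead(D) = 21x³ ÷ 3x = 7x². Subtract (7x²)·D = 21x³ − 28x². Remainder: 15x − 11.
Step 6: lead(15x − 11) ÷ lead(D) = 15x ÷ 3x = 5. Subtract (5)·D = 15x − 20. Remainder: 9.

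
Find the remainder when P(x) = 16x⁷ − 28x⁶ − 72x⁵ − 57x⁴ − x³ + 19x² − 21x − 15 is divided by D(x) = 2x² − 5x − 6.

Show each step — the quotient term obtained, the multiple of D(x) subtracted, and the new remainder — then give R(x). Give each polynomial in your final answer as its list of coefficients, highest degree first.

Step 1: lead(16x⁷ − 28x⁶ − 72x⁵ − 57x⁴ − x³ + 19x² − 21x − 15) ÷ lead(D) = 16x⁷ ÷ 2x² = 8x⁵. Subtract (8x⁵)·D = 16x⁷ − 40x⁶ − 48x⁵. Remainder: 12x⁶ − 24x⁵ − 57x⁴ − x³ + 19x² − 21x − 15.
Step 2: lead(12x⁶ − 24x⁵ − 57x⁴ − x³ + 19x² − 21x − 15) ÷ lead(D) = 12x⁶ ÷ 2x² = 6x⁴. Subtract (6x⁴)·D = 12x⁶ − 30x⁵ − 36x⁴. Remainder: 6x⁵ − 21x⁴ − x³ + 19x² − 21x − 15.
Step 3: lead(6x⁵ − 21x⁴ − x³ + 19x² − 21x − 15) ÷ lead(D) = 6x⁵ ÷ 2x² = 3x³. Subtract (3x³)·D = 6x⁵ − 15x⁴ − 18x³. Remainder: −6x⁴ + 17x³ + 19x² − 21x − 15.
Step 4: lead(−6x⁴ + 17x³ + 19x² − 21x − 15) ÷ lead(D) = −6x⁴ ÷ 2x² = −3x². Subtract (−3x²)·D = −6x⁴ + 15x³ + 18x². Remainder: 2x³ + x² − 21x − 15.
Step 5: lead(2x³ + x² − 21x − 15) ÷ lead(D) = 2x³ ÷ 2x² = x. Subtract (x)·D = 2x³ − 5x² − 6x. Remainder: 6x² − 15x − 15.
Step 6: lead(6x² − 15x − 15) ÷ lead(D) = 6x² ÷ 2x² = 3. Subtract (3)·D = 6x² − 15x − 18. Remainder: 3.

R = [3]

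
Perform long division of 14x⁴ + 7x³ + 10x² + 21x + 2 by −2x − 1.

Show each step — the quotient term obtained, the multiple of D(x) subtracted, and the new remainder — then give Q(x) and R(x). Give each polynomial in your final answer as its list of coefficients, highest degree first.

Step 1: lead(14x⁴ + 7x³ + 10x² + 21x + 2) ÷ lead(D) = 14x⁴ ÷ −2x = −7x³. Subtract (−7x³)·D = 14x⁴ + 7x³. Remainder: 10x² + 21x + 2.
Step 2: lead(10x² + 21x + 2) ÷ lead(D) = 10x² ÷ −2x = −5x. Subtract (−5x)·D = 10x² + 5x. Remainder: 16x + 2.
Step 3: lead(16x + 2) ÷ lead(D) = 16x ÷ −2x = −8. Subtract (−8)·D = 16x + 8. Remainder: −6.

Q = [-7, 0, -5, -8]; R = [-6]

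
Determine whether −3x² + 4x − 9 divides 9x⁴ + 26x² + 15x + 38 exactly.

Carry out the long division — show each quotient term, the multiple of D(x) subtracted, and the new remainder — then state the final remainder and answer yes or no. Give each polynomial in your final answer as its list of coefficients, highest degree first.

Step 1: lead(9x⁴ + 26x² + 15x + 38) ÷ lead(D) = 9x⁴ ÷ −3x² = −3x². Subtract (−3x²)·D = 9x⁴ − 12x³ + 27x². Remainder: 12x³ − x² + 15x + 38.
Step 2: lead(12x³ − x² + 15x + 38) ÷ lead(D) = 12x³ ÷ −3x² = −4x. Subtract (−4x)·D = 12x³ − 16x² + 36x. Remainder: 15x² − 21x + 38.
Step 3: lead(15x² − 21x + 38) ÷ lead(D) = 15x² ÷ −3x² = −5. Subtract (−5)·D = 15x² − 20x + 45. Remainder: −x − 7.

R = [-1, -7], so D(x) is not a factor of P(x). no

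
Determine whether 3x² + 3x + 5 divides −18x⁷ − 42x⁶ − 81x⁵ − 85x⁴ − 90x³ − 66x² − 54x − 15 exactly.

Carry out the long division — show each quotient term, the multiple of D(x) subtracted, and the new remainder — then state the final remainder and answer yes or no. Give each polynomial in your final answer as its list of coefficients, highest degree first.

R = [0], so D(x) is a factor of P(x). yes

Step 1: lead(−18x⁷ − 42x⁶ − 81x⁵ − 85x⁴ − 90x³ − 66x² − 54x − 15) ÷ lead(D) = −18x⁷ ÷ 3x² = −6x⁵. Subtract (−6x⁵)·D = −18x⁷ − 18x⁶ − 30x⁵. Remainder: −24x⁶ − 51x⁵ − 85x⁴ − 90x³ − 66x² − 54x − 15.
Step 2: lead(−24x⁶ − 51x⁵ − 85x⁴ − 90x³ − 66x² − 54x − 15) ÷ lead(D) = −24x⁶ ÷ 3x² = −8x⁴. Subtract (−8x⁴)·D = −24x⁶ − 24x⁵ − 40x⁴. Remainder: −27x⁵ − 45x⁴ − 90x³ − 66x² − 54x − 15.
Step 3: lead(−27x⁵ − 45x⁴ − 90x³ − 66x² − 54x − 15) ÷ lead(D) = −27x⁵ ÷ 3x² = −9x³. Subtract (−9x³)·D = −27x⁵ − 27x⁴ − 45x³. Remainder: −18x⁴ − 45x³ − 66x² − 54x − 15.
Step 4: lead(−18x⁴ − 45x³ − 66x² − 54x − 15) ÷ lead(D) = −18x⁴ ÷ 3x² = −6x². Subtract (−6x²)·D = −18x⁴ − 18x³ − 30x². Remainder: −27x³ − 36x² − 54x − 15.
Step 5: lead(−27x³ − 36x² − 54x − 15) ÷ lead(D) = −27x³ ÷ 3x² = −9x. Subtract (−9x)·D = −27x³ − 27x² − 45x. Remainder: −9x² − 9x − 15.
Step 6: lead(−9x² − 9x − 15) ÷ lead(D) = −9x² ÷ 3x² = −3. Subtract (−3)·D = −9x² − 9x − 15. Remainder: 0.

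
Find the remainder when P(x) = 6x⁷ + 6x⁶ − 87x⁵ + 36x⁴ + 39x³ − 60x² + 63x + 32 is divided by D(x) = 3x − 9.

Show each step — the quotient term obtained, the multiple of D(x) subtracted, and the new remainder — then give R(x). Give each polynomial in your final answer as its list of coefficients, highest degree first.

R = [5]

Step 1: lead(6x⁷ + 6x⁶ − 87x⁵ + 36x⁴ + 39x³ − 60x² + 63x + 32) ÷ lead(D) = 6x⁷ ÷ 3x = 2x⁶. Subtract (2x⁶)·D = 6x⁷ − 18x⁶. Remainder: 24x⁶ − 87x⁵ + 36x⁴ + 39x³ − 60x² + 63x + 32.
Step 2: lead(24x⁶ − 87x⁵ + 36x⁴ + 39x³ − 60x² + 63x + 32) ÷ lead(D) = 24x⁶ ÷ 3x = 8x⁵. Subtract (8x⁵)·D = 24x⁶ − 72x⁵. Remainder: −15x⁵ + 36x⁴ + 39x³ − 60x² + 63x + 32.
Step 3: lead(−15x⁵ + 36x⁴ + 39x³ − 60x² + 63x + 32) ÷ lead(D) = −15x⁵ ÷ 3x = −5x⁴. Subtract (−5x⁴)·D = −15x⁵ + 45x⁴. Remainder: −9x⁴ + 39x³ − 60x² + 63x + 32.
Step 4: lead(−9x⁴ + 39x³ − 60x² + 63x + 32) ÷ lead(D) = −9x⁴ ÷ 3x = −3x³. Subtract (−3x³)·D = −9x⁴ + 27x³. Remainder: 12x³ − 60x² + 63x + 32.
Step 5: lead(12x³ − 60x² + 63x + 32) ÷ lead(D) = 12x³ ÷ 3x = 4x². Subtract (4x²)·D = 12x³ − 36x². Remainder: −24x² + 63x + 32.
Step 6: lead(−24x² + 63x + 32) ÷ lead(D) = −24x² ÷ 3x = −8x. Subtract (−8x)·D = −24x² + 72x. Remainder: −9x + 32.
Step 7: lead(−9x + 32) ÷ lead(D) = −9x ÷ 3x = −3. Subtract (−3)·D = −9x + 27. Remainder: 5.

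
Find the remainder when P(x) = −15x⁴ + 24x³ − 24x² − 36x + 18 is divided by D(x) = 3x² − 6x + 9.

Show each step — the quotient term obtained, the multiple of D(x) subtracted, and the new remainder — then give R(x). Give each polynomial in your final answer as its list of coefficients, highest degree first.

R = [-9]

Step 1: lead(−15x⁴ + 24x³ − 24x² − 36x + 18) ÷ lead(D) = −15x⁴ ÷ 3x² = −5x². Subtract (−5x²)·D = −15x⁴ + 30x³ − 45x². Remainder: −6x³ + 21x² − 36x + 18.
Step 2: lead(−6x³ + 21x² − 36x + 18) ÷ lead(D) = −6x³ ÷ 3x² = −2x. Subtract (−2x)·D = −6x³ + 12x² − 18x. Remainder: 9x² − 18x + 18.
Step 3: lead(9x² − 18x + 18) ÷ lead(D) = 9x² ÷ 3x² = 3. Subtract (3)·D = 9x² − 18x + 27. Remainder: −9.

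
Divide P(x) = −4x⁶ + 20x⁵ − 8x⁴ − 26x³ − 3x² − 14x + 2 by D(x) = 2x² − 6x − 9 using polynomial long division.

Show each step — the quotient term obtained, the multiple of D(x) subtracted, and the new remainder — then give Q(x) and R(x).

Step 1: lead(−4x⁶ + 20x⁵ − 8x⁴ − 26x³ − 3x² − 14x + 2) ÷ lead(D) = −4x⁶ ÷ 2x² = −2x⁴. Subtract (−2x⁴)·D = −4x⁶ + 12x⁵ + 18x⁴. Remainder: 8x⁵ − 26x⁴ − 26x³ − 3x² − 14x + 2.
Step 2: lead(8x⁵ − 26x⁴ − 26x³ − 3x² − 14x + 2) ÷ lead(D) = 8x⁵ ÷ 2x² = 4x³. Subtract (4x³)·D = 8x⁵ − 24x⁴ − 36x³. Remainder: −2x⁴ + 10x³ − 3x² − 14x + 2.
Step 3: lead(−2x⁴ + 10x³ − 3x² − 14x + 2) ÷ lead(D) = −2x⁴ ÷ 2x² = −x². Subtract (−x²)·D = −2x⁴ + 6x³ + 9x². Remainder: 4x³ − 12x² − 14x + 2.
Step 4: lead(4x³ − 12x² − 14x + 2) ÷ lead(D) = 4x³ ÷ 2x² = 2x. Subtract (2x)·D = 4x³ − 12x² − 18x. Remainder: 4x + 2.

Q(x) = −2x⁴ + 4x³ − x² + 2x; R(x) = 4x + 2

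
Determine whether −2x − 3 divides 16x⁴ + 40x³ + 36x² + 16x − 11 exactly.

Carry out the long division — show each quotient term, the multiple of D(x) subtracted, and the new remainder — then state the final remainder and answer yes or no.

Step 1: lead(16x⁴ + 40x³ + 36x² + 16x − 11) ÷ lead(D) = 16x⁴ ÷ −2x = −8x³. Subtract (−8x³)·D = 16x⁴ + 24x³. Remainder: 16x³ + 36x² + 16x − 11.
Step 2: lead(16x³ + 36x² + 16x − 11) ÷ lead(D) = 16x³ ÷ −2x = −8x². Subtract (−8x²)·D = 16x³ + 24x². Remainder: 12x² + 16x − 11.
Step 3: lead(12x² + 16x − 11) ÷ lead(D) = 12x² ÷ −2x = −6x. Subtract (−6x)·D = 12x² + 18x. Remainder: −2x − 11.
Step 4: lead(−2x − 11) ÷ lead(D) = −2x ÷ −2x = 1. Subtract (1)·D = −2x − 3. Remainder: −8.

R(x) = −8, so D(x) is not a factor of P(x). no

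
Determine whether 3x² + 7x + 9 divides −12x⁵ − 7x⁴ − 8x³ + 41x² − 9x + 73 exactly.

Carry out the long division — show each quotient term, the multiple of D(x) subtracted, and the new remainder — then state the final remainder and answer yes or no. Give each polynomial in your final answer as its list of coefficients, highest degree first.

R = [-9, -8], so D(x) is not a factor of P(x). no

Step 1: lead(−12x⁵ − 7x⁴ − 8x³ + 41x² − 9x + 73) ÷ lead(D) = −12x⁵ ÷ 3x² = −4x³. Subtract (−4x³)·D = −12x⁵ − 28x⁴ − 36x³. Remainder: 21x⁴ + 28x³ + 41x² − 9x + 73.
Step 2: lead(21x⁴ + 28x³ + 41x² − 9x + 73) ÷ lead(D) = 21x⁴ ÷ 3x² = 7x². Subtract (7x²)·D = 21x⁴ + 49x³ + 63x². Remainder: −21x³ − 22x² − 9x + 73.
Step 3: lead(−21x³ − 22x² − 9x + 73) ÷ lead(D) = −21x³ ÷ 3x² = −7x. Subtract (−7x)·D = −21x³ − 49x² − 63x. Remainder: 27x² + 54x + 73.
Step 4: lead(27x² + 54x + 73) ÷ lead(D) = 27x² ÷ 3x² = 9. Subtract (9)·D = 27x² + 63x + 81. Remainder: −9x − 8.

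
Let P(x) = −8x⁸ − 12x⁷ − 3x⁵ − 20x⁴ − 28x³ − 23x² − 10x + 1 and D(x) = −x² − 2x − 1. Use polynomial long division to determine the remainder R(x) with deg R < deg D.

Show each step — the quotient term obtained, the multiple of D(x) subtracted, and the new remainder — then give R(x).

R(x) = −3x

Step 1: lead(−8x⁸ − 12x⁷ − 3x⁵ − 20x⁴ − 28x³ − 23x² − 10x + 1) ÷ lead(D) = −8x⁸ ÷ −x² = 8x⁶. Subtract (8x⁶)·D = −8x⁸ − 16x⁷ − 8x⁶. Remainder: 4x⁷ + 8x⁶ − 3x⁵ − 20x⁴ − 28x³ − 23x² − 10x + 1.
Step 2: lead(4x⁷ + 8x⁶ − 3x⁵ − 20x⁴ − 28x³ − 23x² − 10x + 1) ÷ lead(D) = 4x⁷ ÷ −x² = −4x⁵. Subtract (−4x⁵)·D = 4x⁷ + 8x⁶ + 4x⁵. Remainder: −7x⁵ − 20x⁴ − 28x³ − 23x² − 10x + 1.
Step 3: lead(−7x⁵ − 20x⁴ − 28x³ − 23x² − 10x + 1) ÷ lead(D) = −7x⁵ ÷ −x² = 7x³. Subtract (7x³)·D = −7x⁵ − 14x⁴ − 7x³. Remainder: −6x⁴ − 21x³ − 23x² − 10x + 1.
Step 4: lead(−6x⁴ − 21x³ − 23x² − 10x + 1) ÷ lead(D) = −6x⁴ ÷ −x² = 6x². Subtract (6x²)·D = −6x⁴ − 12x³ − 6x². Remainder: −9x³ − 17x² − 10x + 1.
Step 5: lead(−9x³ − 17x² − 10x + 1) ÷ lead(D) = −9x³ ÷ −x² = 9x. Subtract (9x)·D = −9x³ − 18x² − 9x. Remainder: x² − x + 1.
Step 6: lead(x² − x + 1) ÷ lead(D) = x² ÷ −x² = −1. Subtract (−1)·D = x² + 2x + 1. Remainder: −3x.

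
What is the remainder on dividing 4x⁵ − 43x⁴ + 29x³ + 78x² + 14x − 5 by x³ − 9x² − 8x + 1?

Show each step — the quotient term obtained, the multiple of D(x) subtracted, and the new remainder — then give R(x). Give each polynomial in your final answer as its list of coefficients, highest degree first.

Step 1: lead(4x⁵ − 43x⁴ + 29x³ + 78x² + 14x − 5) ÷ lead(D) = 4x⁵ ÷ x³ = 4x². Subtract (4x²)·D = 4x⁵ − 36x⁴ − 32x³ + 4x². Remainder: −7x⁴ + 61x³ + 74x² + 14x − 5.
Step 2: lead(−7x⁴ + 61x³ + 74x² + 14x − 5) ÷ lead(D) = −7x⁴ ÷ x³ = −7x. Subtract (−7x)·D = −7x⁴ + 63x³ + 56x² − 7x. Remainder: −2x³ + 18x² + 21x − 5.
Step 3: lead(−2x³ + 18x² + 21x − 5) ÷ lead(D) = −2x³ ÷ x³ = −2. Subtract (−2)·D = −2x³ + 18x² + 16x − 2. Remainder: 5x − 3.

R = [5, -3]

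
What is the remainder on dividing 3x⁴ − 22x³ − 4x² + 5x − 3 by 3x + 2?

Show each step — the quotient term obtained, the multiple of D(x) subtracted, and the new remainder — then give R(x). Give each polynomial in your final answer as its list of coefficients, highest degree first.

Step 1: lead(3x⁴ − 22x³ − 4x² + 5x − 3) ÷ lead(D) = 3x⁴ ÷ 3x = x³. Subtract (x³)·D = 3x⁴ + 2x³. Remainder: −24x³ − 4x² + 5x − 3.
Step 2: lead(−24x³ − 4x² + 5x − 3) ÷ lead(D) = −24x³ ÷ 3x = −8x². Subtract (−8x²)·D = −24x³ − 16x². Remainder: 12x² + 5x − 3.
Step 3: lead(12x² + 5x − 3) ÷ lead(D) = 12x² ÷ 3x = 4x. Subtract (4x)·D = 12x² + 8x. Remainder: −3x − 3.
Step 4: lead(−3x − 3) ÷ lead(D) = −3x ÷ 3x = −1. Subtract (−1)·D = −3x − 2. Remainder: −1.

R = [-1]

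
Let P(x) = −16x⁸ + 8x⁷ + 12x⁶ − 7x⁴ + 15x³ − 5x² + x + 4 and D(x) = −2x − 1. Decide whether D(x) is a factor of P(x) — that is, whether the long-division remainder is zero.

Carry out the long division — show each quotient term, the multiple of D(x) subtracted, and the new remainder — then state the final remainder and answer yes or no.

R(x) = 0, so D(x) is a factor of P(x). yes

Step 1: lead(−16x⁸ + 8x⁷ + 12x⁶ − 7x⁴ + 15x³ − 5x² + x + 4) ÷ lead(D) = −16x⁸ ÷ −2x = 8x⁷. Subtract (8x⁷)·D = −16x⁸ − 8x⁷. Remainder: 16x⁷ + 12x⁶ − 7x⁴ + 15x³ − 5x² + x + 4.
Step 2: lead(16x⁷ + 12x⁶ − 7x⁴ + 15x³ − 5x² + x + 4) ÷ lead(D) = 16x⁷ ÷ −2x = −8x⁶. Subtract (−8x⁶)·D = 16x⁷ + 8x⁶. Remainder: 4x⁶ − 7x⁴ + 15x³ − 5x² + x + 4.
Step 3: lead(4x⁶ − 7x⁴ + 15x³ − 5x² + x + 4) ÷ lead(D) = 4x⁶ ÷ −2x = −2x⁵. Subtract (−2x⁵)·D = 4x⁶ + 2x⁵. Remainder: −2x⁵ − 7x⁴ + 15x³ − 5x² + x + 4.
Step 4: lead(−2x⁵ − 7x⁴ + 15x³ − 5x² + x + 4) ÷ lead(D) = −2x⁵ ÷ −2x = x⁴. Subtract (x⁴)·D = −2x⁵ − x⁴. Remainder: −6x⁴ + 15x³ − 5x² + x + 4.
Step 5: lead(−6x⁴ + 15x³ − 5x² + x + 4) ÷ lead(D) = −6x⁴ ÷ −2x = 3x³. Subtract (3x³)·D = −6x⁴ − 3x³. Remainder: 18x³ − 5x² + x + 4.
Step 6: lead(18x³ − 5x² + x + 4) ÷ lead(D) = 18x³ ÷ −2x = −9x². Subtract (−9x²)·D = 18x³ + 9x². Remainder: −14x² + x + 4.
Step 7: lead(−14x² + x + 4) ÷ lead(D) = −14x² ÷ −2x = 7x. Subtract (7x)·D = −14x² − 7x. Remainder: 8x + 4.
Step 8: lead(8x + 4) ÷ lead(D) = 8x ÷ −2x = −4. Subtract (−4)·D = 8x + 4. Remainder: 0.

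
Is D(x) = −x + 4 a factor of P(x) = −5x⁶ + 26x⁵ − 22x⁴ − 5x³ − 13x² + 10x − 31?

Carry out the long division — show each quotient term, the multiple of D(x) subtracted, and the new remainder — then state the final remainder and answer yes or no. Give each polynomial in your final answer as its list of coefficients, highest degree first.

Step 1: lead(−5x⁶ + 26x⁵ − 22x⁴ − 5x³ − 13x² + 10x − 31) ÷ lead(D) = −5x⁶ ÷ −x = 5x⁵. Subtract (5x⁵)·D = −5x⁶ + 20x⁵. Remainder: 6x⁵ − 22x⁴ − 5x³ − 13x² + 10x − 31.
Step 2: lead(6x⁵ − 22x⁴ − 5x³ − 13x² + 10x − 31) ÷ lead(D) = 6x⁵ ÷ −x = −6x⁴. Subtract (−6x⁴)·D = 6x⁵ − 24x⁴. Remainder: 2x⁴ − 5x³ − 13x² + 10x − 31.
Step 3: lead(2x⁴ − 5x³ − 13x² + 10x − 31) ÷ lead(D) = 2x⁴ ÷ −x = −2x³. Subtract (−2x³)·D = 2x⁴ − 8x³. Remainder: 3x³ − 13x² + 10x − 31.
Step 4: lead(3x³ − 13x² + 10x − 31) ÷ lead(D) = 3x³ ÷ −x = −3x². Subtract (−3x²)·D = 3x³ − 12x². Remainder: −x² + 10x − 31.
Step 5: lead(−x² + 10x − 31) ÷ lead(D) = −x² ÷ −x = x. Subtract (x)·D = −x² + 4x. Remainder: 6x − 31.
Step 6: lead(6x − 31) ÷ lead(D) = 6x ÷ −x = −6. Subtract (−6)·D = 6x − 24. Remainder: −7.

R = [-7], so D(x) is not a factor of P(x). no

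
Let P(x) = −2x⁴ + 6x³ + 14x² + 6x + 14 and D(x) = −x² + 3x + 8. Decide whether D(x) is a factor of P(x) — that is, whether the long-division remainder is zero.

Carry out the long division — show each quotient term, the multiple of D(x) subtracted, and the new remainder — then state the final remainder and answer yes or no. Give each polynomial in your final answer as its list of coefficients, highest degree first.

Step 1: lead(−2x⁴ + 6x³ + 14x² + 6x + 14) ÷ lead(D) = −2x⁴ ÷ −x² = 2x². Subtract (2x²)·D = −2x⁴ + 6x³ + 16x². Remainder: −2x² + 6x + 14.
Step 2: lead(−2x² + 6x + 14) ÷ lead(D) = −2x² ÷ −x² = 2. Subtract (2)·D = −2x² + 6x + 16. Remainder: −2.

R = [-2], so D(x) is not a factor of P(x). no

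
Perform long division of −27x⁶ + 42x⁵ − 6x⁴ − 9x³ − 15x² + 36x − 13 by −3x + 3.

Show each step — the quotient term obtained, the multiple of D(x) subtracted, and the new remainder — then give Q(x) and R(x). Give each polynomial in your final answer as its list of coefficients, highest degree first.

Step 1: lead(−27x⁶ + 42x⁵ − 6x⁴ − 9x³ − 15x² + 36x − 13) ÷ lead(D) = −27x⁶ ÷ −3x = 9x⁵. Subtract (9x⁵)·D = −27x⁶ + 27x⁵. Remainder: 15x⁵ − 6x⁴ − 9x³ − 15x² + 36x − 13.
Step 2: lead(15x⁵ − 6x⁴ − 9x³ − 15x² + 36x − 13) ÷ lead(D) = 15x⁵ ÷ −3x = −5x⁴. Subtract (−5x⁴)·D = 15x⁵ − 15x⁴. Remainder: 9x⁴ − 9x³ − 15x² + 36x − 13.
Step 3: lead(9x⁴ − 9x³ − 15x² + 36x − 13) ÷ lead(D) = 9x⁴ ÷ −3x = −3x³. Subtract (−3x³)·D = 9x⁴ − 9x³. Remainder: −15x² + 36x − 13.
Step 4: lead(−15x² + 36x − 13) ÷ lead(D) = −15x² ÷ −3x = 5x. Subtract (5x)·D = −15x² + 15x. Remainder: 21x − 13.
Step 5: lead(21x − 13) ÷ lead(D) = 21x ÷ −3x = −7. Subtract (−7)·D = 21x − 21. Remainder: 8.

Q = [9, -5, -3, 0, 5, -7]; R = [8]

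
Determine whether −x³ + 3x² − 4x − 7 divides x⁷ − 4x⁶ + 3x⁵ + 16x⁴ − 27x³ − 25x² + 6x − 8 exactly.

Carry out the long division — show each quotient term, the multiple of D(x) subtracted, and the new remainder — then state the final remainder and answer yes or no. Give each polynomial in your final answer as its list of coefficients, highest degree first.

Step 1: lead(x⁷ − 4x⁶ + 3x⁵ + 16x⁴ − 27x³ − 25x² + 6x − 8) ÷ lead(D) = x⁷ ÷ −x³ = −x⁴. Subtract (−x⁴)·D = x⁷ − 3x⁶ + 4x⁵ + 7x⁴. Remainder: −x⁶ − x⁵ + 9x⁴ − 27x³ − 25x² + 6x − 8.
Step 2: lead(−x⁶ − x⁵ + 9x⁴ − 27x³ − 25x² + 6x − 8) ÷ lead(D) = −x⁶ ÷ −x³ = x³. Subtract (x³)·D = −x⁶ + 3x⁵ − 4x⁴ − 7x³. Remainder: −4x⁵ + 13x⁴ − 20x³ − 25x² + 6x − 8.
Step 3: lead(−4x⁵ + 13x⁴ − 20x³ − 25x² + 6x − 8) ÷ lead(D) = −4x⁵ ÷ −x³ = 4x². Subtract (4x²)·D = −4x⁵ + 12x⁴ − 16x³ − 28x². Remainder: x⁴ − 4x³ + 3x² + 6x − 8.
Step 4: lead(x⁴ − 4x³ + 3x² + 6x − 8) ÷ lead(D) = x⁴ ÷ −x³ = −x. Subtract (−x)·D = x⁴ − 3x³ + 4x² + 7x. Remainder: −x³ − x² − x − 8.
Step 5: lead(−x³ − x² − x − 8) ÷ lead(D) = −x³ ÷ −x³ = 1. Subtract (1)·D = −x³ + 3x² − 4x − 7. Remainder: −4x² + 3x − 1.

R = [-4, 3, -1], so D(x) is not a factor of P(x). no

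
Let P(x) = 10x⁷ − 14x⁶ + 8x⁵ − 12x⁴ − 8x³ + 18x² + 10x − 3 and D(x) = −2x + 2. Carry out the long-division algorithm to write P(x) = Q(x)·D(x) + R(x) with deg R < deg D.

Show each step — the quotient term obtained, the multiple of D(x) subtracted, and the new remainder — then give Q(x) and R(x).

Q(x) = −5x⁶ + 2x⁵ − 2x⁴ + 4x³ + 8x² − x − 6; R(x) = 9

Step 1: lead(10x⁷ − 14x⁶ + 8x⁵ − 12x⁴ − 8x³ + 18x² + 10x − 3) ÷ lead(D) = 10x⁷ ÷ −2x = −5x⁶. Subtract (−5x⁶)·D = 10x⁷ − 10x⁶. Remainder: −4x⁶ + 8x⁵ − 12x⁴ − 8x³ + 18x² + 10x − 3.
Step 2: lead(−4x⁶ + 8x⁵ − 12x⁴ − 8x³ + 18x² + 10x − 3) ÷ lead(D) = −4x⁶ ÷ −2x = 2x⁵. Subtract (2x⁵)·D = −4x⁶ + 4x⁵. Remainder: 4x⁵ − 12x⁴ − 8x³ + 18x² + 10x − 3.
Step 3: lead(4x⁵ − 12x⁴ − 8x³ + 18x² + 10x − 3) ÷ lead(D) = 4x⁵ ÷ −2x = −2x⁴. Subtract (−2x⁴)·D = 4x⁵ − 4x⁴. Remainder: −8x⁴ − 8x³ + 18x² + 10x − 3.
Step 4: lead(−8x⁴ − 8x³ + 18x² + 10x − 3) ÷ lead(D) = −8x⁴ ÷ −2x = 4x³. Subtract (4x³)·D = −8x⁴ + 8x³. Remainder: −16x³ + 18x² + 10x − 3.
Step 5: lead(−16x³ + 18x² + 10x − 3) ÷ lead(D) = −16x³ ÷ −2x = 8x². Subtract (8x²)·D = −16x³ + 16x². Remainder: 2x² + 10x − 3.
Step 6: lead(2x² + 10x − 3) ÷ lead(D) = 2x² ÷ −2x = −x. Subtract (−x)·D = 2x² − 2x. Remainder: 12x − 3.
Step 7: lead(12x − 3) ÷ lead(D) = 12x ÷ −2x = −6. Subtract (−6)·D = 12x − 12. Remainder: 9.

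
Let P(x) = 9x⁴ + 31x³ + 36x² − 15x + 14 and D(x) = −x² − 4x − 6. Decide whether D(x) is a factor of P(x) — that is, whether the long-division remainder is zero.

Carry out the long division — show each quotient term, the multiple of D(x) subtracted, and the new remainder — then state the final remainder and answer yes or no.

R(x) = 7x + 2, so D(x) is not a factor of P(x). no

Step 1: lead(9x⁴ + 31x³ + 36x² − 15x + 14) ÷ lead(D) = 9x⁴ ÷ −x² = −9x². Subtract (−9x²)·D = 9x⁴ + 36x³ + 54x². Remainder: −5x³ − 18x² − 15x + 14.
Step 2: lead(−5x³ − 18x² − 15x + 14) ÷ lead(D) = −5x³ ÷ −x² = 5x. Subtract (5x)·D = −5x³ − 20x² − 30x. Remainder: 2x² + 15x + 14.
Step 3: lead(2x² + 15x + 14) ÷ lead(D) = 2x² ÷ −x² = −2. Subtract (−2)·D = 2x² + 8x + 12. Remainder: 7x + 2.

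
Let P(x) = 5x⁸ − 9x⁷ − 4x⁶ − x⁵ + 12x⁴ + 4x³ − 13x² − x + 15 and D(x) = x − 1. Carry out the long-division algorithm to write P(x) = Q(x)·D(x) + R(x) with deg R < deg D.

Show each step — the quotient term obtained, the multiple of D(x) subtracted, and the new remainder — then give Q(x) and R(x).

Q(x) = 5x⁷ − 4x⁶ − 8x⁵ − 9x⁴ + 3x³ + 7x² − 6x − 7; R(x) = 8

Step 1: lead(5x⁸ − 9x⁷ − 4x⁶ − x⁵ + 12x⁴ + 4x³ − 13x² − x + 15) ÷ lead(D) = 5x⁸ ÷ x = 5x⁷. Subtract (5x⁷)·D = 5x⁸ − 5x⁷. Remainder: −4x⁷ − 4x⁶ − x⁵ + 12x⁴ + 4x³ − 13x² − x + 15.
Step 2: lead(−4x⁷ − 4x⁶ − x⁵ + 12x⁴ + 4x³ − 13x² − x + 15) ÷ lead(D) = −4x⁷ ÷ x = −4x⁶. Subtract (−4x⁶)·D = −4x⁷ + 4x⁶. Remainder: −8x⁶ − x⁵ + 12x⁴ + 4x³ − 13x² − x + 15.
Step 3: lead(−8x⁶ − x⁵ + 12x⁴ + 4x³ − 13x² − x + 15) ÷ lead(D) = −8x⁶ ÷ x = −8x⁵. Subtract (−8x⁵)·D = −8x⁶ + 8x⁵. Remainder: −9x⁵ + 12x⁴ + 4x³ − 13x² − x + 15.
Step 4: lead(−9x⁵ + 12x⁴ + 4x³ − 13x² − x + 15) ÷ lead(D) = −9x⁵ ÷ x = −9x⁴. Subtract (−9x⁴)·D = −9x⁵ + 9x⁴. Remainder: 3x⁴ + 4x³ − 13x² − x + 15.
Step 5: lead(3x⁴ + 4x³ − 13x² − x + 15) ÷ lead(D) = 3x⁴ ÷ x = 3x³. Subtract (3x³)·D = 3x⁴ − 3x³. Remainder: 7x³ − 13x² − x + 15.
Step 6: lead(7x³ − 13x² − x + 15) ÷ lead(D) = 7x³ ÷ x = 7x². Subtract (7x²)·D = 7x³ − 7x². Remainder: −6x² − x + 15.
Step 7: lead(−6x² − x + 15) ÷ lead(D) = −6x² ÷ x = −6x. Subtract (−6x)·D = −6x² + 6x. Remainder: −7x + 15.
Step 8: lead(−7x + 15) ÷ lead(D) = −7x ÷ x = −7. Subtract (−7)·D = −7x + 7. Remainder: 8.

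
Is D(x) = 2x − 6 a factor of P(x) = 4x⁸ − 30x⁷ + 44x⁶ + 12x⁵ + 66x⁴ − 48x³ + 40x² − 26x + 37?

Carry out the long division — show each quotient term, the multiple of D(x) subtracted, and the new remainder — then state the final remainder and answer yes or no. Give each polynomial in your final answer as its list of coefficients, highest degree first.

Step 1: lead(4x⁸ − 30x⁷ + 44x⁶ + 12x⁵ + 66x⁴ − 48x³ + 40x² − 26x + 37) ÷ lead(D) = 4x⁸ ÷ 2x = 2x⁷. Subtract (2x⁷)·D = 4x⁸ − 12x⁷. Remainder: −18x⁷ + 44x⁶ + 12x⁵ + 66x⁴ − 48x³ + 40x² − 26x + 37.
Step 2: lead(−18x⁷ + 44x⁶ + 12x⁵ + 66x⁴ − 48x³ + 40x² − 26x + 37) ÷ lead(D) = −18x⁷ ÷ 2x = −9x⁶. Subtract (−9x⁶)·D = −18x⁷ + 54x⁶. Remainder: −10x⁶ + 12x⁵ + 66x⁴ − 48x³ + 40x² − 26x + 37.
Step 3: lead(−10x⁶ + 12x⁵ + 66x⁴ − 48x³ + 40x² − 26x + 37) ÷ lead(D) = −10x⁶ ÷ 2x = −5x⁵. Subtract (−5x⁵)·D = −10x⁶ + 30x⁵. Remainder: −18x⁵ + 66x⁴ − 48x³ + 40x² − 26x + 37.
Step 4: lead(−18x⁵ + 66x⁴ − 48x³ + 40x² − 26x + 37) ÷ lead(D) = −18x⁵ ÷ 2x = −9x⁴. Subtract (−9x⁴)·D = −18x⁵ + 54x⁴. Remainder: 12x⁴ − 48x³ + 40x² − 26x + 37.
Step 5: lead(12x⁴ − 48x³ + 40x² − 26x + 37) ÷ lead(D) = 12x⁴ ÷ 2x = 6x³. Subtract (6x³)·D = 12x⁴ − 36x³. Remainder: −12x³ + 40x² − 26x + 37.
Step 6: lead(−12x³ + 40x² − 26x + 37) ÷ lead(D) = −12x³ ÷ 2x = −6x². Subtract (−6x²)·D = −12x³ + 36x². Remainder: 4x² − 26x + 37.
Step 7: lead(4x² − 26x + 37) ÷ lead(D) = 4x² ÷ 2x = 2x. Subtract (2x)·D = 4x² − 12x. Remainder: −14x + 37.
Step 8: lead(−14x + 37) ÷ lead(D) = −14x ÷ 2x = −7. Subtract (−7)·D = −14x + 42. Remainder: −5.

R = [-5], so D(x) is not a factor of P(x). no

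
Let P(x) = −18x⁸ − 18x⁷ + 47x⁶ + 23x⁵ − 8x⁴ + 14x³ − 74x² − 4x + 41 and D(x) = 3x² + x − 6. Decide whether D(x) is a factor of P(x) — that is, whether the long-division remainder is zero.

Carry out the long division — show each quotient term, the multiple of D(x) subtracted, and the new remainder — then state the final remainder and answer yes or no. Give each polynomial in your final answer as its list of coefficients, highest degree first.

Step 1: lead(−18x⁸ − 18x⁷ + 47x⁶ + 23x⁵ − 8x⁴ + 14x³ − 74x² − 4x + 41) ÷ lead(D) = −18x⁸ ÷ 3x² = −6x⁶. Subtract (−6x⁶)·D = −18x⁸ − 6x⁷ + 36x⁶. Remainder: −12x⁷ + 11x⁶ + 23x⁵ − 8x⁴ + 14x³ − 74x² − 4x + 41.
Step 2: lead(−12x⁷ + 11x⁶ + 23x⁵ − 8x⁴ + 14x³ − 74x² − 4x + 41) ÷ lead(D) = −12x⁷ ÷ 3x² = −4x⁵. Subtract (−4x⁵)·D = −12x⁷ − 4x⁶ + 24x⁵. Remainder: 15x⁶ − x⁵ − 8x⁴ + 14x³ − 74x² − 4x + 41.
Step 3: lead(15x⁶ − x⁵ − 8x⁴ + 14x³ − 74x² − 4x + 41) ÷ lead(D) = 15x⁶ ÷ 3x² = 5x⁴. Subtract (5x⁴)·D = 15x⁶ + 5x⁵ − 30x⁴. Remainder: −6x⁵ + 22x⁴ + 14x³ − 74x² − 4x + 41.
Step 4: lead(−6x⁵ + 22x⁴ + 14x³ − 74x² − 4x + 41) ÷ lead(D) = −6x⁵ ÷ 3x² = −2x³. Subtract (−2x³)·D = −6x⁵ − 2x⁴ + 12x³. Remainder: 24x⁴ + 2x³ − 74x² − 4x + 41.
Step 5: lead(24x⁴ + 2x³ − 74x² − 4x + 41) ÷ lead(D) = 24x⁴ ÷ 3x² = 8x². Subtract (8x²)·D = 24x⁴ + 8x³ − 48x². Remainder: −6x³ − 26x² − 4x + 41.
Step 6: lead(−6x³ − 26x² − 4x + 41) ÷ lead(D) = −6x³ ÷ 3x² = −2x. Subtract (−2x)·D = −6x³ − 2x² + 12x. Remainder: −24x² − 16x + 41.
Step 7: lead(−24x² − 16x + 41) ÷ lead(D) = −24x² ÷ 3x² = −8. Subtract (−8)·D = −24x² − 8x + 48. Remainder: −8x − 7.

R = [-8, -7], so D(x) is not a factor of P(x). no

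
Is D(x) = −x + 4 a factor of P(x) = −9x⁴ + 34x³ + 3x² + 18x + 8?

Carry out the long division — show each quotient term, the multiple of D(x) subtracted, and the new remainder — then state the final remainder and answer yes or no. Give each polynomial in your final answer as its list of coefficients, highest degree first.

R = [0], so D(x) is a factor of P(x). yes

Step 1: lead(−9x⁴ + 34x³ + 3x² + 18x + 8) ÷ lead(D) = −9x⁴ ÷ −x = 9x³. Subtract (9x³)·D = −9x⁴ + 36x³. Remainder: −2x³ + 3x² + 18x + 8.
Step 2: lead(−2x³ + 3x² + 18x + 8) ÷ lead(D) = −2x³ ÷ −x = 2x². Subtract (2x²)·D = −2x³ + 8x². Remainder: −5x² + 18x + 8.
Step 3: lead(−5x² + 18x + 8) ÷ lead(D) = −5x² ÷ −x = 5x. Subtract (5x)·D = −5x² + 20x. Remainder: −2x + 8.
Step 4: lead(−2x + 8) ÷ lead(D) = −2x ÷ −x = 2. Subtract (2)·D = −2x + 8. Remainder: 0.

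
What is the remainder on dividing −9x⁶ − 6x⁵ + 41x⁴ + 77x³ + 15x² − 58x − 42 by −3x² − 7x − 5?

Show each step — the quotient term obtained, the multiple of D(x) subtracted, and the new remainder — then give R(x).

Step 1: lead(−9x⁶ − 6x⁵ + 41x⁴ + 77x³ + 15x² − 58x − 42) ÷ lead(D) = −9x⁶ ÷ −3x² = 3x⁴. Subtract (3x⁴)·D = −9x⁶ − 21x⁵ − 15x⁴. Remainder: 15x⁵ + 56x⁴ + 77x³ + 15x² − 58x − 42.
Step 2: lead(15x⁵ + 56x⁴ + 77x³ + 15x² − 58x − 42) ÷ lead(D) = 15x⁵ ÷ −3x² = −5x³. Subtract (−5x³)·D = 15x⁵ + 35x⁴ + 25x³. Remainder: 21x⁴ + 52x³ + 15x² − 58x − 42.
Step 3: lead(21x⁴ + 52x³ + 15x² − 58x − 42) ÷ lead(D) = 21x⁴ ÷ −3x² = −7x². Subtract (−7x²)·D = 21x⁴ + 49x³ + 35x². Remainder: 3x³ − 20x² − 58x − 42.
Step 4: lead(3x³ − 20x² − 58x − 42) ÷ lead(D) = 3x³ ÷ −3x² = −x. Subtract (−x)·D = 3x³ + 7x² + 5x. Remainder: −27x² − 63x − 42.
Step 5: lead(−27x² − 63x − 42) ÷ lead(D) = −27x² ÷ −3x² = 9. Subtract (9)·D = −27x² − 63x − 45. Remainder: 3.

R(x) = 3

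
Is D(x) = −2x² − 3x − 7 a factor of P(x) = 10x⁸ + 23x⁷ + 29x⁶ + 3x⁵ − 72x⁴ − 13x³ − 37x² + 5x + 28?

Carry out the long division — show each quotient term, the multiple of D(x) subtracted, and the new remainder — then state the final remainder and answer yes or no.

R(x) = 0, so D(x) is a factor of P(x). yes

Step 1: lead(10x⁸ + 23x⁷ + 29x⁶ + 3x⁵ − 72x⁴ − 13x³ − 37x² + 5x + 28) ÷ lead(D) = 10x⁸ ÷ −2x² = −5x⁶. Subtract (−5x⁶)·D = 10x⁸ + 15x⁷ + 35x⁶. Remainder: 8x⁷ − 6x⁶ + 3x⁵ − 72x⁴ − 13x³ − 37x² + 5x + 28.
Step 2: lead(8x⁷ − 6x⁶ + 3x⁵ − 72x⁴ − 13x³ − 37x² + 5x + 28) ÷ lead(D) = 8x⁷ ÷ −2x² = −4x⁵. Subtract (−4x⁵)·D = 8x⁷ + 12x⁶ + 28x⁵. Remainder: −18x⁶ − 25x⁵ − 72x⁴ − 13x³ − 37x² + 5x + 28.
Step 3: lead(−18x⁶ − 25x⁵ − 72x⁴ − 13x³ − 37x² + 5x + 28) ÷ lead(D) = −18x⁶ ÷ −2x² = 9x⁴. Subtract (9x⁴)·D = −18x⁶ − 27x⁵ − 63x⁴. Remainder: 2x⁵ − 9x⁴ − 13x³ − 37x² + 5x + 28.
Step 4: lead(2x⁵ − 9x⁴ − 13x³ − 37x² + 5x + 28) ÷ lead(D) = 2x⁵ ÷ −2x² = −x³. Subtract (−x³)·D = 2x⁵ + 3x⁴ + 7x³. Remainder: −12x⁴ − 20x³ − 37x² + 5x + 28.
Step 5: lead(−12x⁴ − 20x³ − 37x² + 5x + 28) ÷ lead(D) = −12x⁴ ÷ −2x² = 6x². Subtract (6x²)·D = −12x⁴ − 18x³ − 42x². Remainder: −2x³ + 5x² + 5x + 28.
Step 6: lead(−2x³ + 5x² + 5x + 28) ÷ lead(D) = −2x³ ÷ −2x² = x. Subtract (x)·D = −2x³ − 3x² − 7x. Remainder: 8x² + 12x + 28.
Step 7: lead(8x² + 12x + 28) ÷ lead(D) = 8x² ÷ −2x² = −4. Subtract (−4)·D = 8x² + 12x + 28. Remainder: 0.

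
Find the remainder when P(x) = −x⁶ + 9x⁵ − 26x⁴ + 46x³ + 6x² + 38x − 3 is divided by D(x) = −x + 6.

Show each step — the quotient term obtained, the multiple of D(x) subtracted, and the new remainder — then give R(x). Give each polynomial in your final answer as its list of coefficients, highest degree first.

Step 1: lead(−x⁶ + 9x⁵ − 26x⁴ + 46x³ + 6x² + 38x − 3) ÷ lead(D) = −x⁶ ÷ −x = x⁵. Subtract (x⁵)·D = −x⁶ + 6x⁵. Remainder: 3x⁵ − 26x⁴ + 46x³ + 6x² + 38x − 3.
Step 2: lead(3x⁵ − 26x⁴ + 46x³ + 6x² + 38x − 3) ÷ lead(D) = 3x⁵ ÷ −x = −3x⁴. Subtract (−3x⁴)·D = 3x⁵ − 18x⁴. Remainder: −8x⁴ + 46x³ + 6x² + 38x − 3.
Step 3: lead(−8x⁴ + 46x³ + 6x² + 38x − 3) ÷ lead(D) = −8x⁴ ÷ −x = 8x³. Subtract (8x³)·D = −8x⁴ + 48x³. Remainder: −2x³ + 6x² + 38x − 3.
Step 4: lead(−2x³ + 6x² + 38x − 3) ÷ lead(D) = −2x³ ÷ −x = 2x². Subtract (2x²)·D = −2x³ + 12x². Remainder: −6x² + 38x − 3.
Step 5: lead(−6x² + 38x − 3) ÷ lead(D) = −6x² ÷ −x = 6x. Subtract (6x)·D = −6x² + 36x. Remainder: 2x − 3.
Step 6: lead(2x − 3) ÷ lead(D) = 2x ÷ −x = −2. Subtract (−2)·D = 2x − 12. Remainder: 9.

R = [9]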